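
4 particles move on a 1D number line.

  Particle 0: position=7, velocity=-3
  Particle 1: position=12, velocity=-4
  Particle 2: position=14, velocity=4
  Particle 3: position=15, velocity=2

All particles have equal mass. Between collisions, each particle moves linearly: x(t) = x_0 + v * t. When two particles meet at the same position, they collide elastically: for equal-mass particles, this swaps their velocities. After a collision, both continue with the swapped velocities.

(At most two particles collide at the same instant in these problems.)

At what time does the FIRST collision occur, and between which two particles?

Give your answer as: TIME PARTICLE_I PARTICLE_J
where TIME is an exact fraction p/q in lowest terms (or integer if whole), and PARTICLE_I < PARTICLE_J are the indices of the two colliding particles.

Pair (0,1): pos 7,12 vel -3,-4 -> gap=5, closing at 1/unit, collide at t=5
Pair (1,2): pos 12,14 vel -4,4 -> not approaching (rel speed -8 <= 0)
Pair (2,3): pos 14,15 vel 4,2 -> gap=1, closing at 2/unit, collide at t=1/2
Earliest collision: t=1/2 between 2 and 3

Answer: 1/2 2 3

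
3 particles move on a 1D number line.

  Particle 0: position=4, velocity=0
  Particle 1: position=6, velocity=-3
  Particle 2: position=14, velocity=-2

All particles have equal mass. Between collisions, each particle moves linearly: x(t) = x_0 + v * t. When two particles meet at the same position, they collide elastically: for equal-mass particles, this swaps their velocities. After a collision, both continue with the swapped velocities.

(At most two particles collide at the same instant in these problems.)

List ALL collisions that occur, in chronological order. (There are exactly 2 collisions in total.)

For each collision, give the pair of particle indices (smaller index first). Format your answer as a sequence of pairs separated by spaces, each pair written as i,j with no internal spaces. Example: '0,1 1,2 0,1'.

Collision at t=2/3: particles 0 and 1 swap velocities; positions: p0=4 p1=4 p2=38/3; velocities now: v0=-3 v1=0 v2=-2
Collision at t=5: particles 1 and 2 swap velocities; positions: p0=-9 p1=4 p2=4; velocities now: v0=-3 v1=-2 v2=0

Answer: 0,1 1,2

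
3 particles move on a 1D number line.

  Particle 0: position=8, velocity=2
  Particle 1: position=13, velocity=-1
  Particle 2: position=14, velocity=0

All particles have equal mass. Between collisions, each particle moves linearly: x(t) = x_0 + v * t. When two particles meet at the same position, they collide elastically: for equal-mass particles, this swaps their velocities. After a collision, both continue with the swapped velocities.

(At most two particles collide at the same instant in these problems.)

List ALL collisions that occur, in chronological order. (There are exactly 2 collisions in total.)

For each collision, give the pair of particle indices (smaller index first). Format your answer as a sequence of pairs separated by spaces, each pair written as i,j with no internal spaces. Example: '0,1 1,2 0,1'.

Collision at t=5/3: particles 0 and 1 swap velocities; positions: p0=34/3 p1=34/3 p2=14; velocities now: v0=-1 v1=2 v2=0
Collision at t=3: particles 1 and 2 swap velocities; positions: p0=10 p1=14 p2=14; velocities now: v0=-1 v1=0 v2=2

Answer: 0,1 1,2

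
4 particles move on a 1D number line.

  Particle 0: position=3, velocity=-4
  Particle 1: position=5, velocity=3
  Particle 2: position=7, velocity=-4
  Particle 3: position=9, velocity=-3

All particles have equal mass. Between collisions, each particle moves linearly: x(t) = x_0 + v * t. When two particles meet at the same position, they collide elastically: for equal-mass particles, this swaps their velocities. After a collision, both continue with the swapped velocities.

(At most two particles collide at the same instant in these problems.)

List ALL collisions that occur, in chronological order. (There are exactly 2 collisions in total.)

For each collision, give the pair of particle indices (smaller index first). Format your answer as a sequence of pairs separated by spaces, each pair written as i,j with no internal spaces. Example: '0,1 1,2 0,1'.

Collision at t=2/7: particles 1 and 2 swap velocities; positions: p0=13/7 p1=41/7 p2=41/7 p3=57/7; velocities now: v0=-4 v1=-4 v2=3 v3=-3
Collision at t=2/3: particles 2 and 3 swap velocities; positions: p0=1/3 p1=13/3 p2=7 p3=7; velocities now: v0=-4 v1=-4 v2=-3 v3=3

Answer: 1,2 2,3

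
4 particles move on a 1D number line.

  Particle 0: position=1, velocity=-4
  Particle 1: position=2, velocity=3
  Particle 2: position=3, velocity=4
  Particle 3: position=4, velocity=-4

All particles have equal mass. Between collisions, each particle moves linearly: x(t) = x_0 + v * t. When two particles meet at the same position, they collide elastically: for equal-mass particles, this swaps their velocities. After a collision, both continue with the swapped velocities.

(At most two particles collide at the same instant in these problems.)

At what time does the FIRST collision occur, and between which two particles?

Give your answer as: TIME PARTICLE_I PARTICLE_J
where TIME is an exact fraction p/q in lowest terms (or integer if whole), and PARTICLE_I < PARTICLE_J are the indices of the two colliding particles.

Answer: 1/8 2 3

Derivation:
Pair (0,1): pos 1,2 vel -4,3 -> not approaching (rel speed -7 <= 0)
Pair (1,2): pos 2,3 vel 3,4 -> not approaching (rel speed -1 <= 0)
Pair (2,3): pos 3,4 vel 4,-4 -> gap=1, closing at 8/unit, collide at t=1/8
Earliest collision: t=1/8 between 2 and 3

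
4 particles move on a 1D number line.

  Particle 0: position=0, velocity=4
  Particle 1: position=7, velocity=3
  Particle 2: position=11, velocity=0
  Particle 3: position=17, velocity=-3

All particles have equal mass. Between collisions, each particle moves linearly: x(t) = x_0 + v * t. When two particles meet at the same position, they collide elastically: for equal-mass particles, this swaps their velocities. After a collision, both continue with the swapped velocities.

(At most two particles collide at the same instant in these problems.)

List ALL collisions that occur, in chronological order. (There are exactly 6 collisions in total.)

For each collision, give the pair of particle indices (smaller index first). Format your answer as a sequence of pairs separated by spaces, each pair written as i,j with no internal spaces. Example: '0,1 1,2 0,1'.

Answer: 1,2 2,3 1,2 0,1 1,2 2,3

Derivation:
Collision at t=4/3: particles 1 and 2 swap velocities; positions: p0=16/3 p1=11 p2=11 p3=13; velocities now: v0=4 v1=0 v2=3 v3=-3
Collision at t=5/3: particles 2 and 3 swap velocities; positions: p0=20/3 p1=11 p2=12 p3=12; velocities now: v0=4 v1=0 v2=-3 v3=3
Collision at t=2: particles 1 and 2 swap velocities; positions: p0=8 p1=11 p2=11 p3=13; velocities now: v0=4 v1=-3 v2=0 v3=3
Collision at t=17/7: particles 0 and 1 swap velocities; positions: p0=68/7 p1=68/7 p2=11 p3=100/7; velocities now: v0=-3 v1=4 v2=0 v3=3
Collision at t=11/4: particles 1 and 2 swap velocities; positions: p0=35/4 p1=11 p2=11 p3=61/4; velocities now: v0=-3 v1=0 v2=4 v3=3
Collision at t=7: particles 2 and 3 swap velocities; positions: p0=-4 p1=11 p2=28 p3=28; velocities now: v0=-3 v1=0 v2=3 v3=4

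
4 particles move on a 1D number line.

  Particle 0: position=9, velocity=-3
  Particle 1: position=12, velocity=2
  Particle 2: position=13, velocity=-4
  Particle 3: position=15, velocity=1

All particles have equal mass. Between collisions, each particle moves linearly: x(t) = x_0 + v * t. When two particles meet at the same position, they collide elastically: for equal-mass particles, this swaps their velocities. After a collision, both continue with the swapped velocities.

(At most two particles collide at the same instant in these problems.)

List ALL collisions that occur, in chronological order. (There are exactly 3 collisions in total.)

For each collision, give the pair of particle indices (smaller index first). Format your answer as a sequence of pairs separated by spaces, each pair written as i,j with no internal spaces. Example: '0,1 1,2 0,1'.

Answer: 1,2 2,3 0,1

Derivation:
Collision at t=1/6: particles 1 and 2 swap velocities; positions: p0=17/2 p1=37/3 p2=37/3 p3=91/6; velocities now: v0=-3 v1=-4 v2=2 v3=1
Collision at t=3: particles 2 and 3 swap velocities; positions: p0=0 p1=1 p2=18 p3=18; velocities now: v0=-3 v1=-4 v2=1 v3=2
Collision at t=4: particles 0 and 1 swap velocities; positions: p0=-3 p1=-3 p2=19 p3=20; velocities now: v0=-4 v1=-3 v2=1 v3=2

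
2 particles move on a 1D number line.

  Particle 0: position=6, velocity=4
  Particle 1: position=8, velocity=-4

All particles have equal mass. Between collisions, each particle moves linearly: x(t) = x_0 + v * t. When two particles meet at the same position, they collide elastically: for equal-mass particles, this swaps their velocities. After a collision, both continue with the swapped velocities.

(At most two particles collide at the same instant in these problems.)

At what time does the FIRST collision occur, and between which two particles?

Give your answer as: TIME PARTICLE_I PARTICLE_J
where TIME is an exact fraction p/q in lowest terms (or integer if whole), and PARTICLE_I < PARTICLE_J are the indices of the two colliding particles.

Pair (0,1): pos 6,8 vel 4,-4 -> gap=2, closing at 8/unit, collide at t=1/4
Earliest collision: t=1/4 between 0 and 1

Answer: 1/4 0 1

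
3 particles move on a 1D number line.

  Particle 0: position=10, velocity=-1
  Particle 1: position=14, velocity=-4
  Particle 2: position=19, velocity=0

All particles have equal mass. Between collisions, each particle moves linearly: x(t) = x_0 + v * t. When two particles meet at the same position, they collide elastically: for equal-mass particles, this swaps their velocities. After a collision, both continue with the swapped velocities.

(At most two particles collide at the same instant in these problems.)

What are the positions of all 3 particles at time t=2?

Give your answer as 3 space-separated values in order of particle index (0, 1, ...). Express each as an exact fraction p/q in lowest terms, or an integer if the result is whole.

Answer: 6 8 19

Derivation:
Collision at t=4/3: particles 0 and 1 swap velocities; positions: p0=26/3 p1=26/3 p2=19; velocities now: v0=-4 v1=-1 v2=0
Advance to t=2 (no further collisions before then); velocities: v0=-4 v1=-1 v2=0; positions = 6 8 19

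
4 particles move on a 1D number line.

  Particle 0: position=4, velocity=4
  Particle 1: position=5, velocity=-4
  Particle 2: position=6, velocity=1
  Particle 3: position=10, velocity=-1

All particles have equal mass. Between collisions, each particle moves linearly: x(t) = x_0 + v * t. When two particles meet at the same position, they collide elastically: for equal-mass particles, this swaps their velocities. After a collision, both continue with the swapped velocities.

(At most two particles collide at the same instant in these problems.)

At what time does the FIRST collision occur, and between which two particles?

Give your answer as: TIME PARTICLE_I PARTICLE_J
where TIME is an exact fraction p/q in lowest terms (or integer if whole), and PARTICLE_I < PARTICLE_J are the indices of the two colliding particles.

Answer: 1/8 0 1

Derivation:
Pair (0,1): pos 4,5 vel 4,-4 -> gap=1, closing at 8/unit, collide at t=1/8
Pair (1,2): pos 5,6 vel -4,1 -> not approaching (rel speed -5 <= 0)
Pair (2,3): pos 6,10 vel 1,-1 -> gap=4, closing at 2/unit, collide at t=2
Earliest collision: t=1/8 between 0 and 1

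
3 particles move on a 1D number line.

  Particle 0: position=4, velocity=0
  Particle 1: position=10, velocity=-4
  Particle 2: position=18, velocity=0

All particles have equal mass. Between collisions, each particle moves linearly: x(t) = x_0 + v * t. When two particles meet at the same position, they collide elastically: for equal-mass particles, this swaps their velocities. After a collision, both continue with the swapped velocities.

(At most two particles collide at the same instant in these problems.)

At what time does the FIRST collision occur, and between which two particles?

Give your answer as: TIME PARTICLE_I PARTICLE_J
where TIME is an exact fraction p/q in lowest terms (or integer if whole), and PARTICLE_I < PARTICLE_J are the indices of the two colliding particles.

Answer: 3/2 0 1

Derivation:
Pair (0,1): pos 4,10 vel 0,-4 -> gap=6, closing at 4/unit, collide at t=3/2
Pair (1,2): pos 10,18 vel -4,0 -> not approaching (rel speed -4 <= 0)
Earliest collision: t=3/2 between 0 and 1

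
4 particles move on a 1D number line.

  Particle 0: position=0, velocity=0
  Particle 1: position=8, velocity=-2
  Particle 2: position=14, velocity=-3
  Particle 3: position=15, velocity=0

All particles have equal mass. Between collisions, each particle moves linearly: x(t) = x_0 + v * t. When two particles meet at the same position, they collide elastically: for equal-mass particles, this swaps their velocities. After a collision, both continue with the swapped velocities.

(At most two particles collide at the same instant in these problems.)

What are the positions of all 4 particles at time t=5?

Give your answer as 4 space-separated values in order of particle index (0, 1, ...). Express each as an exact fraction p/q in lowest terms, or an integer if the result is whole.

Collision at t=4: particles 0 and 1 swap velocities; positions: p0=0 p1=0 p2=2 p3=15; velocities now: v0=-2 v1=0 v2=-3 v3=0
Collision at t=14/3: particles 1 and 2 swap velocities; positions: p0=-4/3 p1=0 p2=0 p3=15; velocities now: v0=-2 v1=-3 v2=0 v3=0
Advance to t=5 (no further collisions before then); velocities: v0=-2 v1=-3 v2=0 v3=0; positions = -2 -1 0 15

Answer: -2 -1 0 15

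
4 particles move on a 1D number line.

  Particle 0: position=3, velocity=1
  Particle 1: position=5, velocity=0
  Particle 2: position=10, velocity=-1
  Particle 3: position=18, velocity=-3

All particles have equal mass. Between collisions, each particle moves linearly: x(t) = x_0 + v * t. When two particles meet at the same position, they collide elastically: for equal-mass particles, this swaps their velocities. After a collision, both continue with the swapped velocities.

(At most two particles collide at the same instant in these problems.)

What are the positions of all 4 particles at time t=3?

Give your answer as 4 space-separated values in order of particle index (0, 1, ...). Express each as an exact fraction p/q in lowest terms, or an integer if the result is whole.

Answer: 5 6 7 9

Derivation:
Collision at t=2: particles 0 and 1 swap velocities; positions: p0=5 p1=5 p2=8 p3=12; velocities now: v0=0 v1=1 v2=-1 v3=-3
Advance to t=3 (no further collisions before then); velocities: v0=0 v1=1 v2=-1 v3=-3; positions = 5 6 7 9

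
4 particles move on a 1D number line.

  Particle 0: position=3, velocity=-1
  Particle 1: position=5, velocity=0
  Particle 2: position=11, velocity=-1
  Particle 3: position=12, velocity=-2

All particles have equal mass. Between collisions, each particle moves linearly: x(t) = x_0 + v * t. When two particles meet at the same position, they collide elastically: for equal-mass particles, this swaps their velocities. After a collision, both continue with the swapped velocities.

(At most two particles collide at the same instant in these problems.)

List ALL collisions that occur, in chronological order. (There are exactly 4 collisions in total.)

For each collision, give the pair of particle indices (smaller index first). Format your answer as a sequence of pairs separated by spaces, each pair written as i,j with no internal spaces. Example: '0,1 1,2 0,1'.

Collision at t=1: particles 2 and 3 swap velocities; positions: p0=2 p1=5 p2=10 p3=10; velocities now: v0=-1 v1=0 v2=-2 v3=-1
Collision at t=7/2: particles 1 and 2 swap velocities; positions: p0=-1/2 p1=5 p2=5 p3=15/2; velocities now: v0=-1 v1=-2 v2=0 v3=-1
Collision at t=6: particles 2 and 3 swap velocities; positions: p0=-3 p1=0 p2=5 p3=5; velocities now: v0=-1 v1=-2 v2=-1 v3=0
Collision at t=9: particles 0 and 1 swap velocities; positions: p0=-6 p1=-6 p2=2 p3=5; velocities now: v0=-2 v1=-1 v2=-1 v3=0

Answer: 2,3 1,2 2,3 0,1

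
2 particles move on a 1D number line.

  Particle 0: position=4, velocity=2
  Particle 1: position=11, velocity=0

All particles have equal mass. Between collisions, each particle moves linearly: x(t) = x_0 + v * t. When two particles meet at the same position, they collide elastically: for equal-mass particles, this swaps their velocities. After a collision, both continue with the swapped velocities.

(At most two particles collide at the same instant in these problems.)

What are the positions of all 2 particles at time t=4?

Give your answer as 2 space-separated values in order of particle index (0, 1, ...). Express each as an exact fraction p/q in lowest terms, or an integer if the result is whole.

Answer: 11 12

Derivation:
Collision at t=7/2: particles 0 and 1 swap velocities; positions: p0=11 p1=11; velocities now: v0=0 v1=2
Advance to t=4 (no further collisions before then); velocities: v0=0 v1=2; positions = 11 12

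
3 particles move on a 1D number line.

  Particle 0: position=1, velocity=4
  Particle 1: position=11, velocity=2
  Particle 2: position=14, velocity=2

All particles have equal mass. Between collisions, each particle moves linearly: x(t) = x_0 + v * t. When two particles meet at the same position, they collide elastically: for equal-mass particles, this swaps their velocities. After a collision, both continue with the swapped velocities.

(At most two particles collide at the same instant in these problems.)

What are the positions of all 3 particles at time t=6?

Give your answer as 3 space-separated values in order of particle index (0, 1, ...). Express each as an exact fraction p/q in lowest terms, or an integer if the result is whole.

Answer: 23 25 26

Derivation:
Collision at t=5: particles 0 and 1 swap velocities; positions: p0=21 p1=21 p2=24; velocities now: v0=2 v1=4 v2=2
Advance to t=6 (no further collisions before then); velocities: v0=2 v1=4 v2=2; positions = 23 25 26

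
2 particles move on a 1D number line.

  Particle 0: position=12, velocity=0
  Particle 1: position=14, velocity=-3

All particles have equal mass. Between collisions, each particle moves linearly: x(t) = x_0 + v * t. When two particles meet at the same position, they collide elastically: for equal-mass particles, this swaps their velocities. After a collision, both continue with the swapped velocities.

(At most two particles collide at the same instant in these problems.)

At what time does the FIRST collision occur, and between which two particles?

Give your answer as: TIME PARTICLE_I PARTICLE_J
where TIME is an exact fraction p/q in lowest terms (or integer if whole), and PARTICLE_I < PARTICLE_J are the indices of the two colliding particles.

Answer: 2/3 0 1

Derivation:
Pair (0,1): pos 12,14 vel 0,-3 -> gap=2, closing at 3/unit, collide at t=2/3
Earliest collision: t=2/3 between 0 and 1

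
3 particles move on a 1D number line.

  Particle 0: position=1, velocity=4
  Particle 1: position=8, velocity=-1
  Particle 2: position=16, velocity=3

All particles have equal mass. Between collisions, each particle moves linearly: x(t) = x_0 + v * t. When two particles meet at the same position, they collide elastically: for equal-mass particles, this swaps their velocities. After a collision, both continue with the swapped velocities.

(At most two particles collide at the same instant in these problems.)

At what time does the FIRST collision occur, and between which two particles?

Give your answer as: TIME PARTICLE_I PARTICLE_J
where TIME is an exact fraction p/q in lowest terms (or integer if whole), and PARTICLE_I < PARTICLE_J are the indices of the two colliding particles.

Pair (0,1): pos 1,8 vel 4,-1 -> gap=7, closing at 5/unit, collide at t=7/5
Pair (1,2): pos 8,16 vel -1,3 -> not approaching (rel speed -4 <= 0)
Earliest collision: t=7/5 between 0 and 1

Answer: 7/5 0 1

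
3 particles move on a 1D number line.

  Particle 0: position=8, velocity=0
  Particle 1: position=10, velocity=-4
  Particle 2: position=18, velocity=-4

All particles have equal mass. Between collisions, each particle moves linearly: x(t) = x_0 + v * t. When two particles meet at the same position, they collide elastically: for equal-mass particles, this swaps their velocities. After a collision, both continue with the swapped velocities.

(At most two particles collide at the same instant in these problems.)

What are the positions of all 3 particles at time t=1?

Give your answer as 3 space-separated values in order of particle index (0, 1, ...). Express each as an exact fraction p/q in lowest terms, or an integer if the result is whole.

Answer: 6 8 14

Derivation:
Collision at t=1/2: particles 0 and 1 swap velocities; positions: p0=8 p1=8 p2=16; velocities now: v0=-4 v1=0 v2=-4
Advance to t=1 (no further collisions before then); velocities: v0=-4 v1=0 v2=-4; positions = 6 8 14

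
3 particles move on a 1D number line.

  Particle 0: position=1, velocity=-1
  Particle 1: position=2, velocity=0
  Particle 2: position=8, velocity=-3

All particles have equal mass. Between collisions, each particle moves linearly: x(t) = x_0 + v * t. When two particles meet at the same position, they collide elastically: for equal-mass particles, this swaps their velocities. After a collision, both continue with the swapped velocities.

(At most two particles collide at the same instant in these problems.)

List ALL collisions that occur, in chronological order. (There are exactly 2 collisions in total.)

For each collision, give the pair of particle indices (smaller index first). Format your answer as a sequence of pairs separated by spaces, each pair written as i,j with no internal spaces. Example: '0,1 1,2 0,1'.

Collision at t=2: particles 1 and 2 swap velocities; positions: p0=-1 p1=2 p2=2; velocities now: v0=-1 v1=-3 v2=0
Collision at t=7/2: particles 0 and 1 swap velocities; positions: p0=-5/2 p1=-5/2 p2=2; velocities now: v0=-3 v1=-1 v2=0

Answer: 1,2 0,1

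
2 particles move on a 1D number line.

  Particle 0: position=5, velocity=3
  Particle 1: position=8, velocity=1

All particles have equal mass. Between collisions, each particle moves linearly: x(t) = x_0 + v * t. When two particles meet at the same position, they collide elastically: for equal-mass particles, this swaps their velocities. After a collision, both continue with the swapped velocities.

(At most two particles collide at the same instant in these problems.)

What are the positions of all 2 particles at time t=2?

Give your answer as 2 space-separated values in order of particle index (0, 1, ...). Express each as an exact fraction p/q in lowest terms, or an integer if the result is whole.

Collision at t=3/2: particles 0 and 1 swap velocities; positions: p0=19/2 p1=19/2; velocities now: v0=1 v1=3
Advance to t=2 (no further collisions before then); velocities: v0=1 v1=3; positions = 10 11

Answer: 10 11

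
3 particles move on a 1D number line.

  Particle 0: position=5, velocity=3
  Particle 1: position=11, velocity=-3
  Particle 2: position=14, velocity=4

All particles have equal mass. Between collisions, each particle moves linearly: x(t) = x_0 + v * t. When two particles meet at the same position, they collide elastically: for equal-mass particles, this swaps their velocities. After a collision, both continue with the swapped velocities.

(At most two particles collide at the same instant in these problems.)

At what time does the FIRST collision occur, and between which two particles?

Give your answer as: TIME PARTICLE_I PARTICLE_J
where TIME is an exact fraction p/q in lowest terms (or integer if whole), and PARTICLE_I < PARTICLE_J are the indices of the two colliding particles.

Answer: 1 0 1

Derivation:
Pair (0,1): pos 5,11 vel 3,-3 -> gap=6, closing at 6/unit, collide at t=1
Pair (1,2): pos 11,14 vel -3,4 -> not approaching (rel speed -7 <= 0)
Earliest collision: t=1 between 0 and 1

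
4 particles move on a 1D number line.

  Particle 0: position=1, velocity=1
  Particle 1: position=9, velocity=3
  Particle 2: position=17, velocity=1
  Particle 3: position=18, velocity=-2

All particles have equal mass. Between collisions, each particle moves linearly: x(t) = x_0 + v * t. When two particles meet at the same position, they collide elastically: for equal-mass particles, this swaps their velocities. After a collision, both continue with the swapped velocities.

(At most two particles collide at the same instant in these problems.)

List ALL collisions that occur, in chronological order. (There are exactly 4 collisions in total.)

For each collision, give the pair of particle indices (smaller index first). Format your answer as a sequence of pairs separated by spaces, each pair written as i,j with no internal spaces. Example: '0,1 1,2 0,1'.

Answer: 2,3 1,2 2,3 0,1

Derivation:
Collision at t=1/3: particles 2 and 3 swap velocities; positions: p0=4/3 p1=10 p2=52/3 p3=52/3; velocities now: v0=1 v1=3 v2=-2 v3=1
Collision at t=9/5: particles 1 and 2 swap velocities; positions: p0=14/5 p1=72/5 p2=72/5 p3=94/5; velocities now: v0=1 v1=-2 v2=3 v3=1
Collision at t=4: particles 2 and 3 swap velocities; positions: p0=5 p1=10 p2=21 p3=21; velocities now: v0=1 v1=-2 v2=1 v3=3
Collision at t=17/3: particles 0 and 1 swap velocities; positions: p0=20/3 p1=20/3 p2=68/3 p3=26; velocities now: v0=-2 v1=1 v2=1 v3=3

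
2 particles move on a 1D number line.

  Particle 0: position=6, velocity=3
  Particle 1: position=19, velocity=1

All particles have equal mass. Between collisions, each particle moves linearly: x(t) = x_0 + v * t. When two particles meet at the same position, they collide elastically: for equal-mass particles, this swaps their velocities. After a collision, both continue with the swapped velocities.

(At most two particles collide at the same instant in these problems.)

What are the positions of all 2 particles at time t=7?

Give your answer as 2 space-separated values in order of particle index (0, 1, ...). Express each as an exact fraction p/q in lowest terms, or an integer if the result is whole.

Collision at t=13/2: particles 0 and 1 swap velocities; positions: p0=51/2 p1=51/2; velocities now: v0=1 v1=3
Advance to t=7 (no further collisions before then); velocities: v0=1 v1=3; positions = 26 27

Answer: 26 27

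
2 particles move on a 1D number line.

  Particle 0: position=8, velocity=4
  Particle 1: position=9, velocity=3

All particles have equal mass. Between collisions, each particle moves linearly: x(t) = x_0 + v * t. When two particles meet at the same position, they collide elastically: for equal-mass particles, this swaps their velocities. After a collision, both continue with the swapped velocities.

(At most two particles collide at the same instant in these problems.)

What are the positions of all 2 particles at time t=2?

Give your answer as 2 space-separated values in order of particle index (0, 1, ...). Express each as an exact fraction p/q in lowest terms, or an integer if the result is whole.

Answer: 15 16

Derivation:
Collision at t=1: particles 0 and 1 swap velocities; positions: p0=12 p1=12; velocities now: v0=3 v1=4
Advance to t=2 (no further collisions before then); velocities: v0=3 v1=4; positions = 15 16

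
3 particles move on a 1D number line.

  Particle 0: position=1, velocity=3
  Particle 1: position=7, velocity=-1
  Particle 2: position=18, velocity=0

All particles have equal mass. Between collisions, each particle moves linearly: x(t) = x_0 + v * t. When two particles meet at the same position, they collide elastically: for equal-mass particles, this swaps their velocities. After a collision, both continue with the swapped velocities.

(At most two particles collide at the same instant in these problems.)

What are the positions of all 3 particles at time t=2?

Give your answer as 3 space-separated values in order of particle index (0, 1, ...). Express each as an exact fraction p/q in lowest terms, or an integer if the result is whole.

Collision at t=3/2: particles 0 and 1 swap velocities; positions: p0=11/2 p1=11/2 p2=18; velocities now: v0=-1 v1=3 v2=0
Advance to t=2 (no further collisions before then); velocities: v0=-1 v1=3 v2=0; positions = 5 7 18

Answer: 5 7 18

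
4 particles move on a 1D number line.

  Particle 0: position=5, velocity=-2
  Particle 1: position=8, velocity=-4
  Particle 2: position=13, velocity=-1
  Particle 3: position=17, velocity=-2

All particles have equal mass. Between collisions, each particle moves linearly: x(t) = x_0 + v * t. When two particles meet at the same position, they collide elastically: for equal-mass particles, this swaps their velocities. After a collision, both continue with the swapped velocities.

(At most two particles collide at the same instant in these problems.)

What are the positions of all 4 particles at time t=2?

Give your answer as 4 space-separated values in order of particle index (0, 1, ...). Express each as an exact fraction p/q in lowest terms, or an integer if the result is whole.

Answer: 0 1 11 13

Derivation:
Collision at t=3/2: particles 0 and 1 swap velocities; positions: p0=2 p1=2 p2=23/2 p3=14; velocities now: v0=-4 v1=-2 v2=-1 v3=-2
Advance to t=2 (no further collisions before then); velocities: v0=-4 v1=-2 v2=-1 v3=-2; positions = 0 1 11 13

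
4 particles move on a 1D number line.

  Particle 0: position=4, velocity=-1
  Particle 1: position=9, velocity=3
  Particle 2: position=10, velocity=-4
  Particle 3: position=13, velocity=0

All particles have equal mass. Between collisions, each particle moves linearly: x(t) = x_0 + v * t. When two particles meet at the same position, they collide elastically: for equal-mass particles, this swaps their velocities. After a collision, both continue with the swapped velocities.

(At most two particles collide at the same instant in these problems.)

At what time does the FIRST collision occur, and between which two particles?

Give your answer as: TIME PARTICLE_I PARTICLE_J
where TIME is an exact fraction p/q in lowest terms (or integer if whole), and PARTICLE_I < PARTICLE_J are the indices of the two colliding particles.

Answer: 1/7 1 2

Derivation:
Pair (0,1): pos 4,9 vel -1,3 -> not approaching (rel speed -4 <= 0)
Pair (1,2): pos 9,10 vel 3,-4 -> gap=1, closing at 7/unit, collide at t=1/7
Pair (2,3): pos 10,13 vel -4,0 -> not approaching (rel speed -4 <= 0)
Earliest collision: t=1/7 between 1 and 2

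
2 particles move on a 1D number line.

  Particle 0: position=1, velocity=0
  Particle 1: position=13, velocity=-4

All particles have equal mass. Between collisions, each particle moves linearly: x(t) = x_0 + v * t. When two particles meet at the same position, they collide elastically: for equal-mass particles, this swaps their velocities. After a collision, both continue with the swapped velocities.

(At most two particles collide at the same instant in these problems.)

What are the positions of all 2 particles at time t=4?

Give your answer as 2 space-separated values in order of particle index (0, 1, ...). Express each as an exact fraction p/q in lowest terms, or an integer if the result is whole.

Answer: -3 1

Derivation:
Collision at t=3: particles 0 and 1 swap velocities; positions: p0=1 p1=1; velocities now: v0=-4 v1=0
Advance to t=4 (no further collisions before then); velocities: v0=-4 v1=0; positions = -3 1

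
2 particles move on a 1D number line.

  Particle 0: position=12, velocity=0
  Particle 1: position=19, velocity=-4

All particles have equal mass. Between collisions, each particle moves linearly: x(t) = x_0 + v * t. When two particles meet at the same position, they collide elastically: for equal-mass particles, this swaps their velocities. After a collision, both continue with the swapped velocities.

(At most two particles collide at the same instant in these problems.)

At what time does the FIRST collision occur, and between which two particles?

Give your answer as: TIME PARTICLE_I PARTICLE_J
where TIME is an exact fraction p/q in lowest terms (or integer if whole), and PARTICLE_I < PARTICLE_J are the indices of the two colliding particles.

Answer: 7/4 0 1

Derivation:
Pair (0,1): pos 12,19 vel 0,-4 -> gap=7, closing at 4/unit, collide at t=7/4
Earliest collision: t=7/4 between 0 and 1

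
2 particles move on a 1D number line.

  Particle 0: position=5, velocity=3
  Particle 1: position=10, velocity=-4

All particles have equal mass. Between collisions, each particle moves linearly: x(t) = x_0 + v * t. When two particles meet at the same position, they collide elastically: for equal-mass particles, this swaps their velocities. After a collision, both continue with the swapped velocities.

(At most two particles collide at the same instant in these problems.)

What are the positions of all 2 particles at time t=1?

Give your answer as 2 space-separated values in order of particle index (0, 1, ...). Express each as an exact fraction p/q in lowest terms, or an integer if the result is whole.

Answer: 6 8

Derivation:
Collision at t=5/7: particles 0 and 1 swap velocities; positions: p0=50/7 p1=50/7; velocities now: v0=-4 v1=3
Advance to t=1 (no further collisions before then); velocities: v0=-4 v1=3; positions = 6 8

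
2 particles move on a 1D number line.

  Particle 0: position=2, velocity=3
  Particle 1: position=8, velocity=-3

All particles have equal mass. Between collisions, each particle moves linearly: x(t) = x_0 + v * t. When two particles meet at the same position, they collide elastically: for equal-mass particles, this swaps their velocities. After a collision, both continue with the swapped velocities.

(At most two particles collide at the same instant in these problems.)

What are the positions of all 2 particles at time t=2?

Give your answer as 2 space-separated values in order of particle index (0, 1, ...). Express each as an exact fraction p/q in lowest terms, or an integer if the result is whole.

Collision at t=1: particles 0 and 1 swap velocities; positions: p0=5 p1=5; velocities now: v0=-3 v1=3
Advance to t=2 (no further collisions before then); velocities: v0=-3 v1=3; positions = 2 8

Answer: 2 8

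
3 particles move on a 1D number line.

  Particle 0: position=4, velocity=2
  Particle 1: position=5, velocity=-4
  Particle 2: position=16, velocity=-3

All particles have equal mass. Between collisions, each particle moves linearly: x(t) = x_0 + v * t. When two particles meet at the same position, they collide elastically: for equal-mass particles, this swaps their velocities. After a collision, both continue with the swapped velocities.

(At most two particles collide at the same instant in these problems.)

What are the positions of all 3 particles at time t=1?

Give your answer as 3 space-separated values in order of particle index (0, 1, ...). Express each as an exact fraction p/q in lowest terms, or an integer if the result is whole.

Collision at t=1/6: particles 0 and 1 swap velocities; positions: p0=13/3 p1=13/3 p2=31/2; velocities now: v0=-4 v1=2 v2=-3
Advance to t=1 (no further collisions before then); velocities: v0=-4 v1=2 v2=-3; positions = 1 6 13

Answer: 1 6 13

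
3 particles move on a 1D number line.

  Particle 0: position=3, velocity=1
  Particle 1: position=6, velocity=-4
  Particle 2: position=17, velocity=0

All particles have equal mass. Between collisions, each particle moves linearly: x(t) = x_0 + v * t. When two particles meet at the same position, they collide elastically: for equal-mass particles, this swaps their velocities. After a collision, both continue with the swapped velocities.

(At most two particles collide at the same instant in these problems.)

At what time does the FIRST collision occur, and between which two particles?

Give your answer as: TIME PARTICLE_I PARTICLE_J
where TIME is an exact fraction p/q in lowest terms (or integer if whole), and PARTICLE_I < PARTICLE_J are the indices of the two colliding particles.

Pair (0,1): pos 3,6 vel 1,-4 -> gap=3, closing at 5/unit, collide at t=3/5
Pair (1,2): pos 6,17 vel -4,0 -> not approaching (rel speed -4 <= 0)
Earliest collision: t=3/5 between 0 and 1

Answer: 3/5 0 1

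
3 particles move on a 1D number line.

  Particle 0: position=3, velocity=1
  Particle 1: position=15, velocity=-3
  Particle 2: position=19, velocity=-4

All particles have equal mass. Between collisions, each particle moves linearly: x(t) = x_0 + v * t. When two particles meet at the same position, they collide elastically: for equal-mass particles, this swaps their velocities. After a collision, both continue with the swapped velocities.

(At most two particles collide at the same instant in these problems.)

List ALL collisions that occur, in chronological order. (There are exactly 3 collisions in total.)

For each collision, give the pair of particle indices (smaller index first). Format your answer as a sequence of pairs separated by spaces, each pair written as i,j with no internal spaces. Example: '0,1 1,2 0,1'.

Collision at t=3: particles 0 and 1 swap velocities; positions: p0=6 p1=6 p2=7; velocities now: v0=-3 v1=1 v2=-4
Collision at t=16/5: particles 1 and 2 swap velocities; positions: p0=27/5 p1=31/5 p2=31/5; velocities now: v0=-3 v1=-4 v2=1
Collision at t=4: particles 0 and 1 swap velocities; positions: p0=3 p1=3 p2=7; velocities now: v0=-4 v1=-3 v2=1

Answer: 0,1 1,2 0,1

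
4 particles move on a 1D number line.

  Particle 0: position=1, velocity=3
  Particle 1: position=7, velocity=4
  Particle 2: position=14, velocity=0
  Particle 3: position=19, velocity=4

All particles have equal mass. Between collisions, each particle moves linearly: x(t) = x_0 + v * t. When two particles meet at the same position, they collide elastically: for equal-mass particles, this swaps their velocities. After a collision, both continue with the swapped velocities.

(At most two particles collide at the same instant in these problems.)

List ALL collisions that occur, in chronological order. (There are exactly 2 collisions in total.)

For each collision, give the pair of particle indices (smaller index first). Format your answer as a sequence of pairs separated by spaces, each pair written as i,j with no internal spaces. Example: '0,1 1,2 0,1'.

Collision at t=7/4: particles 1 and 2 swap velocities; positions: p0=25/4 p1=14 p2=14 p3=26; velocities now: v0=3 v1=0 v2=4 v3=4
Collision at t=13/3: particles 0 and 1 swap velocities; positions: p0=14 p1=14 p2=73/3 p3=109/3; velocities now: v0=0 v1=3 v2=4 v3=4

Answer: 1,2 0,1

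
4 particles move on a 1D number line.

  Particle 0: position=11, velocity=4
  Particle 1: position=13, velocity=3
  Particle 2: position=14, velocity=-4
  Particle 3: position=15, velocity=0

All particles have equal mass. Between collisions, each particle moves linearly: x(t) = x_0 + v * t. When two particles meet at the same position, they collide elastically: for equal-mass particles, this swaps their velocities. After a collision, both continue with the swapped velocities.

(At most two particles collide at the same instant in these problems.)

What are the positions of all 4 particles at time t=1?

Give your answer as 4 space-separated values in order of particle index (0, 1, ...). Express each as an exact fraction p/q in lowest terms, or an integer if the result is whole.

Answer: 10 15 15 16

Derivation:
Collision at t=1/7: particles 1 and 2 swap velocities; positions: p0=81/7 p1=94/7 p2=94/7 p3=15; velocities now: v0=4 v1=-4 v2=3 v3=0
Collision at t=3/8: particles 0 and 1 swap velocities; positions: p0=25/2 p1=25/2 p2=113/8 p3=15; velocities now: v0=-4 v1=4 v2=3 v3=0
Collision at t=2/3: particles 2 and 3 swap velocities; positions: p0=34/3 p1=41/3 p2=15 p3=15; velocities now: v0=-4 v1=4 v2=0 v3=3
Collision at t=1: particles 1 and 2 swap velocities; positions: p0=10 p1=15 p2=15 p3=16; velocities now: v0=-4 v1=0 v2=4 v3=3
Advance to t=1 (no further collisions before then); velocities: v0=-4 v1=0 v2=4 v3=3; positions = 10 15 15 16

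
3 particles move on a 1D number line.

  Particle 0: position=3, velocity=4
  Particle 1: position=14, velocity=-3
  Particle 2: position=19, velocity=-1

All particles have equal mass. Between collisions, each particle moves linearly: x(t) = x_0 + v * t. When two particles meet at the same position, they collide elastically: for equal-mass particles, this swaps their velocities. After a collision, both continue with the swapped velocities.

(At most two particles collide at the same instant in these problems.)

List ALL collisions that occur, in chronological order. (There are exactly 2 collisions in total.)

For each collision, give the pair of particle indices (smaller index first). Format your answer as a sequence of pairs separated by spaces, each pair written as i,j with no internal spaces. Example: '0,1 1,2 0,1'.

Answer: 0,1 1,2

Derivation:
Collision at t=11/7: particles 0 and 1 swap velocities; positions: p0=65/7 p1=65/7 p2=122/7; velocities now: v0=-3 v1=4 v2=-1
Collision at t=16/5: particles 1 and 2 swap velocities; positions: p0=22/5 p1=79/5 p2=79/5; velocities now: v0=-3 v1=-1 v2=4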